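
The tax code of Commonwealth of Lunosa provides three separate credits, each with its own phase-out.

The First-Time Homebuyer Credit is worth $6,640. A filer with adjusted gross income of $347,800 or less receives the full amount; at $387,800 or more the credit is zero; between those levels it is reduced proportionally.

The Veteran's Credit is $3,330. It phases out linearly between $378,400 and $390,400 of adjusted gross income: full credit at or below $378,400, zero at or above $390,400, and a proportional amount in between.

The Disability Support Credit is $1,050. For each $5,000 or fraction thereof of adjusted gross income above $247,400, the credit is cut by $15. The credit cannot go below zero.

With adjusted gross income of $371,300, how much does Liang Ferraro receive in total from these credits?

$6,744

First-Time Homebuyer Credit: $371,300 is $23,500 into a $40,000 phase-out range, leaving 16,500/40,000 of the credit: $6,640 × 16,500/40,000 = $2,739.
Veteran's Credit: $371,300 is at or below the $378,400 threshold, so the full $3,330 applies.
Disability Support Credit: income exceeds $247,400 by $123,900, which is 25 full-or-partial $5,000 increments; reduction = 25 × $15 = $375, leaving $675.
Total: $2,739 + $3,330 + $675 = $6,744.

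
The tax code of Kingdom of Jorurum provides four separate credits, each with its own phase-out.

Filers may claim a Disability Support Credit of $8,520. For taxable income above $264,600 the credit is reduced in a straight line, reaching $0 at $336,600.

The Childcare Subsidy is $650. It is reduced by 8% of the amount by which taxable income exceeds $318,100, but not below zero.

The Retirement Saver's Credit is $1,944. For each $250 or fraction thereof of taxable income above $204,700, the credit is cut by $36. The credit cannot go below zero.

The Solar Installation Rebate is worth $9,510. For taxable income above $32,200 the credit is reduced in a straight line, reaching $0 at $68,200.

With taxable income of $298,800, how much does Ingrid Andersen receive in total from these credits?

$5,123

Disability Support Credit: $298,800 is $34,200 into a $72,000 phase-out range, leaving 37,800/72,000 of the credit: $8,520 × 37,800/72,000 = $4,473.
Childcare Subsidy: $298,800 is at or below the $318,100 threshold, so the full $650 applies.
Retirement Saver's Credit: income exceeds $204,700 by $94,100 → 377 increments × $36 = $13,572 ≥ base, so the credit is $0.
Solar Installation Rebate: $298,800 is at or above $68,200, so the credit is $0.
Total: $4,473 + $650 + $0 + $0 = $5,123.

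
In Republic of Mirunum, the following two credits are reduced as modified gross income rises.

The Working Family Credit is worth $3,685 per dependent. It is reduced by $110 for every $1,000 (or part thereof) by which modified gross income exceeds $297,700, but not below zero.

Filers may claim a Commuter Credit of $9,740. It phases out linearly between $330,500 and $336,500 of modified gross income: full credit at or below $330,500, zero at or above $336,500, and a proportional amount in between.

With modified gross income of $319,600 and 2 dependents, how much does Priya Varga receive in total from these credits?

Working Family Credit: base = 2 × $3,685 = $7,370. income exceeds $297,700 by $21,900, which is 22 full-or-partial $1,000 increments; reduction = 22 × $110 = $2,420, leaving $4,950.
Commuter Credit: $319,600 is at or below the $330,500 threshold, so the full $9,740 applies.
Total: $4,950 + $9,740 = $14,690.

$14,690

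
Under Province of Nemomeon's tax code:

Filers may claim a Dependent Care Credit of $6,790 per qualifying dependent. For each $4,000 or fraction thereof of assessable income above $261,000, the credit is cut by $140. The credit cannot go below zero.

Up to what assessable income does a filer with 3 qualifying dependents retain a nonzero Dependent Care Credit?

$841,000

Full credit = 3 × $6,790 = $20,370.
After 145 increments the reduction is 145 × $140 = $20,300, leaving $70; one more increment wipes it out. Increment 145 ends at excess 145 × $4,000 = $580,000, so the highest qualifying income is $261,000 + $580,000 = $841,000.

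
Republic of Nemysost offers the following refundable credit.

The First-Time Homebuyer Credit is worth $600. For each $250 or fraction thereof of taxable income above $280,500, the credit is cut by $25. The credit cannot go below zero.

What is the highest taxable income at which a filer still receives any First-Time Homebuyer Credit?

$286,250

After 23 increments the reduction is 23 × $25 = $575, leaving $25; one more increment wipes it out. Increment 23 ends at excess 23 × $250 = $5,750, so the highest qualifying income is $280,500 + $5,750 = $286,250.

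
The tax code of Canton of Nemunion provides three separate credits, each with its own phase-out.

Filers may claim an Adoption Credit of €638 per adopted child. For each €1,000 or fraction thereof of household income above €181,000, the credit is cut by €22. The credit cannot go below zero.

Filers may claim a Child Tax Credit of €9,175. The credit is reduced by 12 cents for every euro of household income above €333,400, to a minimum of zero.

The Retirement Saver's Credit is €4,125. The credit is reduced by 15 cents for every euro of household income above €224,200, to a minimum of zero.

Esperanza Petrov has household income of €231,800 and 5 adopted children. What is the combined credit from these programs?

Adoption Credit: base = 5 × €638 = €3,190. income exceeds €181,000 by €50,800, which is 51 full-or-partial €1,000 increments; reduction = 51 × €22 = €1,122, leaving €2,068.
Child Tax Credit: €231,800 is at or below the €333,400 threshold, so the full €9,175 applies.
Retirement Saver's Credit: 15% of the €7,600 excess over €224,200 is €1,140; credit = €4,125 − €1,140 = €2,985.
Total: €2,068 + €9,175 + €2,985 = €14,228.

€14,228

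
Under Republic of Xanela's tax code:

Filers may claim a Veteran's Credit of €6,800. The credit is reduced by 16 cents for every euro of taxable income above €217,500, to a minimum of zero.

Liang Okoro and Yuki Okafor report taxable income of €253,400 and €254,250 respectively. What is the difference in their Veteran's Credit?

€136

Liang (€253,400): Veteran's Credit: 16% of the €35,900 excess over €217,500 is €5,744; credit = €6,800 − €5,744 = €1,056.
Yuki (€254,250): Veteran's Credit: 16% of the €36,750 excess over €217,500 is €5,880; credit = €6,800 − €5,880 = €920.
Difference: |€1,056 − €920| = €136.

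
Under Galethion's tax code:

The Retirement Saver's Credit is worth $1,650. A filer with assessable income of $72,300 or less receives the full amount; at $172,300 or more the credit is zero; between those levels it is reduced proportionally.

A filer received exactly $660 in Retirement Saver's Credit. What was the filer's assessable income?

$660 is 660/1,650 of the full $1,650, so 990/1,650 of the $100,000 range has been used: income = $72,300 + $100,000 × 990/1,650 = $132,300.

$132,300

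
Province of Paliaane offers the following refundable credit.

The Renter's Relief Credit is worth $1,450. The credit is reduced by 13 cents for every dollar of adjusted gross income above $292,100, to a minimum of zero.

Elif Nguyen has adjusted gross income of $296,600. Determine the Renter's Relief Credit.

$865

Renter's Relief Credit: 13% of the $4,500 excess over $292,100 is $585; credit = $1,450 − $585 = $865.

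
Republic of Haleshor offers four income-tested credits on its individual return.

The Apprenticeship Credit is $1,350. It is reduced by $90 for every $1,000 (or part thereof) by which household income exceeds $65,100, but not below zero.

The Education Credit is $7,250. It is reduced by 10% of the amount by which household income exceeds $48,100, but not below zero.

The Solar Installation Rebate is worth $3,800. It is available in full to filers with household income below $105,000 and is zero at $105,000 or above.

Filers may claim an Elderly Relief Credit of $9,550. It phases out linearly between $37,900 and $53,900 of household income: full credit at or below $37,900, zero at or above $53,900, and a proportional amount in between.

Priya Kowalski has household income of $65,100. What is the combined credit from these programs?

$10,700

Apprenticeship Credit: $65,100 is at or below the $65,100 threshold, so the full $1,350 applies.
Education Credit: 10% of the $17,000 excess over $48,100 is $1,700; credit = $7,250 − $1,700 = $5,550.
Solar Installation Rebate: $65,100 is below the $105,000 cutoff, so the full $3,800 applies.
Elderly Relief Credit: $65,100 is at or above $53,900, so the credit is $0.
Total: $1,350 + $5,550 + $3,800 + $0 = $10,700.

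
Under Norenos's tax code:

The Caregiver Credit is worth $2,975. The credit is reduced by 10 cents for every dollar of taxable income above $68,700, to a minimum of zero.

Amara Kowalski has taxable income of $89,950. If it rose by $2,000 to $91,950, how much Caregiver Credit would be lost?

At $89,950 — 10% of the $21,250 excess over $68,700 is $2,125; credit = $2,975 − $2,125 = $850.
At $91,950 — 10% of the $23,250 excess over $68,700 is $2,325; credit = $2,975 − $2,325 = $650.
Lost: $850 − $650 = $200.

$200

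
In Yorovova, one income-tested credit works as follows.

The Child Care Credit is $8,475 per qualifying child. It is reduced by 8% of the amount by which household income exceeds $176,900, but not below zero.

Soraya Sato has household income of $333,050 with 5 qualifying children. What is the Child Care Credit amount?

Child Care Credit: base = 5 × $8,475 = $42,375. 8% of the $156,150 excess over $176,900 is $12,492; credit = $42,375 − $12,492 = $29,883.

$29,883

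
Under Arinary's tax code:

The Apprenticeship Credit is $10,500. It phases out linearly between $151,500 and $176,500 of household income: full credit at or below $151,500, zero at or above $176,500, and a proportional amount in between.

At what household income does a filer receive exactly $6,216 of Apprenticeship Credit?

$161,700

$6,216 is 6,216/10,500 of the full $10,500, so 4,284/10,500 of the $25,000 range has been used: income = $151,500 + $25,000 × 4,284/10,500 = $161,700.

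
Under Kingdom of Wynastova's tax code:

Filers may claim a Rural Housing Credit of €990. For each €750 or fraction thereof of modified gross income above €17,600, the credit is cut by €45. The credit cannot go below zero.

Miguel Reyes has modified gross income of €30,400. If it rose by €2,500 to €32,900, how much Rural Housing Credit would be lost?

€135

At €30,400 — income exceeds €17,600 by €12,800, which is 18 full-or-partial €750 increments; reduction = 18 × €45 = €810, leaving €180.
At €32,900 — income exceeds €17,600 by €15,300, which is 21 full-or-partial €750 increments; reduction = 21 × €45 = €945, leaving €45.
Lost: €180 − €45 = €135.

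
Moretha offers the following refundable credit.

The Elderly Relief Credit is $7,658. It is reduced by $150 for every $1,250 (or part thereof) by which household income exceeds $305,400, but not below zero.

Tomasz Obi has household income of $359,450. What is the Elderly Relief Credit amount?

Elderly Relief Credit: income exceeds $305,400 by $54,050, which is 44 full-or-partial $1,250 increments; reduction = 44 × $150 = $6,600, leaving $1,058.

$1,058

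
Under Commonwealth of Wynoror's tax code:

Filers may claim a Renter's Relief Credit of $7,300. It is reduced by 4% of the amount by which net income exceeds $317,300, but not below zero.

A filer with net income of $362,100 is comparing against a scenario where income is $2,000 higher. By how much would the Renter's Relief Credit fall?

At $362,100 — 4% of the $44,800 excess over $317,300 is $1,792; credit = $7,300 − $1,792 = $5,508.
At $364,100 — 4% of the $46,800 excess over $317,300 is $1,872; credit = $7,300 − $1,872 = $5,428.
Lost: $5,508 − $5,428 = $80.

$80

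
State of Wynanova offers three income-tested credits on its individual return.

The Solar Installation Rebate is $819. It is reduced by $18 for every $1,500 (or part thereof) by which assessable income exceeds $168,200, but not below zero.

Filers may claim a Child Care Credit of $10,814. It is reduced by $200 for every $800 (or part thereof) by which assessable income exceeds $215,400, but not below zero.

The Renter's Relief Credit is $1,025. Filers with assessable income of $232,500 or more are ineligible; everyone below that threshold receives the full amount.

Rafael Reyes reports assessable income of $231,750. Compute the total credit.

Solar Installation Rebate: income exceeds $168,200 by $63,550, which is 43 full-or-partial $1,500 increments; reduction = 43 × $18 = $774, leaving $45.
Child Care Credit: income exceeds $215,400 by $16,350, which is 21 full-or-partial $800 increments; reduction = 21 × $200 = $4,200, leaving $6,614.
Renter's Relief Credit: $231,750 is below the $232,500 cutoff, so the full $1,025 applies.
Total: $45 + $6,614 + $1,025 = $7,684.

$7,684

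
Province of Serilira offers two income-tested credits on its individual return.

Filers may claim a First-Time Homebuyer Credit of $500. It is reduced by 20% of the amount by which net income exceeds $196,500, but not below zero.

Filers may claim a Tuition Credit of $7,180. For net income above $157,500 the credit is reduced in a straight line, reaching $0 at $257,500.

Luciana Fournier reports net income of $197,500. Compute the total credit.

First-Time Homebuyer Credit: 20% of the $1,000 excess over $196,500 is $200; credit = $500 − $200 = $300.
Tuition Credit: $197,500 is $40,000 into a $100,000 phase-out range, leaving 60,000/100,000 of the credit: $7,180 × 60,000/100,000 = $4,308.
Total: $300 + $4,308 = $4,608.

$4,608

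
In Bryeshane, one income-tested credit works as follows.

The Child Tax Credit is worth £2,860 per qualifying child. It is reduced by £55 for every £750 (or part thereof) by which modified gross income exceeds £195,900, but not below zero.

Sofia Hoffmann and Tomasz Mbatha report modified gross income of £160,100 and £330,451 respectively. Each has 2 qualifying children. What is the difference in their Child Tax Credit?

Sofia (£160,100): Child Tax Credit: base = 2 × £2,860 = £5,720. £160,100 is at or below the £195,900 threshold, so the full £5,720 applies.
Tomasz (£330,451): Child Tax Credit: base = 2 × £2,860 = £5,720. income exceeds £195,900 by £134,551 → 180 increments × £55 = £9,900 ≥ base, so the credit is £0.
Difference: |£5,720 − £0| = £5,720.

£5,720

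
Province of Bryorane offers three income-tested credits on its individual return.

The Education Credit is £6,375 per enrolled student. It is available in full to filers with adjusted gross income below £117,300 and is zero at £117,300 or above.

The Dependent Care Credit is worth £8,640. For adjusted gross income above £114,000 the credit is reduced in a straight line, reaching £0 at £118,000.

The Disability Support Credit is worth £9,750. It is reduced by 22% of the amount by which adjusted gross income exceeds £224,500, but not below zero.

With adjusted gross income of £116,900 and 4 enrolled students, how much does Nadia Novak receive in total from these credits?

Education Credit: base = 4 × £6,375 = £25,500. £116,900 is below the £117,300 cutoff, so the full £25,500 applies.
Dependent Care Credit: £116,900 is £2,900 into a £4,000 phase-out range, leaving 1,100/4,000 of the credit: £8,640 × 1,100/4,000 = £2,376.
Disability Support Credit: £116,900 is at or below the £224,500 threshold, so the full £9,750 applies.
Total: £25,500 + £2,376 + £9,750 = £37,626.

£37,626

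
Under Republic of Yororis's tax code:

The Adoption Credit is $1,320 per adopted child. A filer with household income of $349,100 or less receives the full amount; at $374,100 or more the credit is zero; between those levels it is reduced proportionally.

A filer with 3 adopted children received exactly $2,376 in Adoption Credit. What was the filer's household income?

Full credit = 3 × $1,320 = $3,960.
$2,376 is 2,376/3,960 of the full $3,960, so 1,584/3,960 of the $25,000 range has been used: income = $349,100 + $25,000 × 1,584/3,960 = $359,100.

$359,100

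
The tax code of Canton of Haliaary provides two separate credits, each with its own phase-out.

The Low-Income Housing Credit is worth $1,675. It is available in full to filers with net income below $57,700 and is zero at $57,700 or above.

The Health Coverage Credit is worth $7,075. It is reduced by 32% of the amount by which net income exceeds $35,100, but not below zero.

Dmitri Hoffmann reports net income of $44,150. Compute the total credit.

Low-Income Housing Credit: $44,150 is below the $57,700 cutoff, so the full $1,675 applies.
Health Coverage Credit: 32% of the $9,050 excess over $35,100 is $2,896; credit = $7,075 − $2,896 = $4,179.
Total: $1,675 + $4,179 = $5,854.

$5,854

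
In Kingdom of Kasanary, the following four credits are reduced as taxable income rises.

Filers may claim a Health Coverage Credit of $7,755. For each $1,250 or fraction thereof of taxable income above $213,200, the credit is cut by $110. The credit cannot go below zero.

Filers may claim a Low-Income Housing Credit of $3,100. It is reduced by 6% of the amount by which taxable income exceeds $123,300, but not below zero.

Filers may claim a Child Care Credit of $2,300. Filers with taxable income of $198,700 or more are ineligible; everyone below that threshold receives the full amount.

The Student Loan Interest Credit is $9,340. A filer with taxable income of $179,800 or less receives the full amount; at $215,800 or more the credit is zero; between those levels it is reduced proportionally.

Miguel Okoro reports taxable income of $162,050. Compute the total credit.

$20,170

Health Coverage Credit: $162,050 is at or below the $213,200 threshold, so the full $7,755 applies.
Low-Income Housing Credit: 6% of the $38,750 excess over $123,300 is $2,325; credit = $3,100 − $2,325 = $775.
Child Care Credit: $162,050 is below the $198,700 cutoff, so the full $2,300 applies.
Student Loan Interest Credit: $162,050 is at or below the $179,800 threshold, so the full $9,340 applies.
Total: $7,755 + $775 + $2,300 + $9,340 = $20,170.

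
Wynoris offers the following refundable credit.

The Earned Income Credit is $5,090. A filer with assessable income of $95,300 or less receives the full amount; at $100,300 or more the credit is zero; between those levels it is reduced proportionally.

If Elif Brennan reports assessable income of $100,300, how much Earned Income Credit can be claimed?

Earned Income Credit: $100,300 is at or above $100,300, so the credit is $0.

$0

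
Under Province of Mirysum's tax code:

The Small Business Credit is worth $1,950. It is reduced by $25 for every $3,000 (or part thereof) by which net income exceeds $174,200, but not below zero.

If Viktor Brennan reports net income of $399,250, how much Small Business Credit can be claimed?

Small Business Credit: income exceeds $174,200 by $225,050, which is 76 full-or-partial $3,000 increments; reduction = 76 × $25 = $1,900, leaving $50.

$50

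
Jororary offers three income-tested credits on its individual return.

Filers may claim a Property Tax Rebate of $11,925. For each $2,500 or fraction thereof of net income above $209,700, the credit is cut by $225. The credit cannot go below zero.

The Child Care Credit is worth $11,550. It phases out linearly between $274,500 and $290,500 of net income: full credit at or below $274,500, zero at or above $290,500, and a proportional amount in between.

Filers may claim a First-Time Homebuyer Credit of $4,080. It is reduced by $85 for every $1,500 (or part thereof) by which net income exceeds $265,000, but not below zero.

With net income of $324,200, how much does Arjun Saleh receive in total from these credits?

Property Tax Rebate: income exceeds $209,700 by $114,500, which is 46 full-or-partial $2,500 increments; reduction = 46 × $225 = $10,350, leaving $1,575.
Child Care Credit: $324,200 is at or above $290,500, so the credit is $0.
First-Time Homebuyer Credit: income exceeds $265,000 by $59,200, which is 40 full-or-partial $1,500 increments; reduction = 40 × $85 = $3,400, leaving $680.
Total: $1,575 + $0 + $680 = $2,255.

$2,255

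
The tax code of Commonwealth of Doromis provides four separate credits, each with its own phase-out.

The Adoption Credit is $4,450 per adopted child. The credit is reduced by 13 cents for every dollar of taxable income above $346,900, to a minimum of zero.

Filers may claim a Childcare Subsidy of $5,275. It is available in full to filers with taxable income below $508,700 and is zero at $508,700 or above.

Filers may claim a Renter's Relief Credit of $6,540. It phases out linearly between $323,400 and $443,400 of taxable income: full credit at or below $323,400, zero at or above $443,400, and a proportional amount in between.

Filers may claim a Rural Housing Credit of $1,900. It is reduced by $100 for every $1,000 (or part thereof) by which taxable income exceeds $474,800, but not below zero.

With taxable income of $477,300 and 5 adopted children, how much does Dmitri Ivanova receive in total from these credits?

Adoption Credit: base = 5 × $4,450 = $22,250. 13% of the $130,400 excess over $346,900 is $16,952; credit = $22,250 − $16,952 = $5,298.
Childcare Subsidy: $477,300 is below the $508,700 cutoff, so the full $5,275 applies.
Renter's Relief Credit: $477,300 is at or above $443,400, so the credit is $0.
Rural Housing Credit: income exceeds $474,800 by $2,500, which is 3 full-or-partial $1,000 increments; reduction = 3 × $100 = $300, leaving $1,600.
Total: $5,298 + $5,275 + $0 + $1,600 = $12,173.

$12,173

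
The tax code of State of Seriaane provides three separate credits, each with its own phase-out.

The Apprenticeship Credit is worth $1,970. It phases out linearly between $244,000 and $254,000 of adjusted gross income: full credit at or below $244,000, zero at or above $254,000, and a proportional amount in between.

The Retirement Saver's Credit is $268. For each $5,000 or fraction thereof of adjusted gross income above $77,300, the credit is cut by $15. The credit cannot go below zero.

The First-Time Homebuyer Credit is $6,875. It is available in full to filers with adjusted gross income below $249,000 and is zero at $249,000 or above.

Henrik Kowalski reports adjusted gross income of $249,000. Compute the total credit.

Apprenticeship Credit: $249,000 is $5,000 into a $10,000 phase-out range, leaving 5,000/10,000 of the credit: $1,970 × 5,000/10,000 = $985.
Retirement Saver's Credit: income exceeds $77,300 by $171,700 → 35 increments × $15 = $525 ≥ base, so the credit is $0.
First-Time Homebuyer Credit: $249,000 meets or exceeds the $249,000 cutoff, so the credit is $0.
Total: $985 + $0 + $0 = $985.

$985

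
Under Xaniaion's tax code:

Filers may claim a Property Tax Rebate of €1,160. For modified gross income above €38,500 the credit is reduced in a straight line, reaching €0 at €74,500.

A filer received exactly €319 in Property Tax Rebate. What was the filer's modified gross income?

€319 is 319/1,160 of the full €1,160, so 841/1,160 of the €36,000 range has been used: income = €38,500 + €36,000 × 841/1,160 = €64,600.

€64,600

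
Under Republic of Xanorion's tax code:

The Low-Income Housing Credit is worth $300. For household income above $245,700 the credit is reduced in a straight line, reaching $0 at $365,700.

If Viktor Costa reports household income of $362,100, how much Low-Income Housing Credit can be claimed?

Low-Income Housing Credit: $362,100 is $116,400 into a $120,000 phase-out range, leaving 3,600/120,000 of the credit: $300 × 3,600/120,000 = $9.

$9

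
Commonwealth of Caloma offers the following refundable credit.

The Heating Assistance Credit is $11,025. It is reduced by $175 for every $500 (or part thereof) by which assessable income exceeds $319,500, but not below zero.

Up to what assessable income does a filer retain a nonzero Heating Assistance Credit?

After 62 increments the reduction is 62 × $175 = $10,850, leaving $175; one more increment wipes it out. Increment 62 ends at excess 62 × $500 = $31,000, so the highest qualifying income is $319,500 + $31,000 = $350,500.

$350,500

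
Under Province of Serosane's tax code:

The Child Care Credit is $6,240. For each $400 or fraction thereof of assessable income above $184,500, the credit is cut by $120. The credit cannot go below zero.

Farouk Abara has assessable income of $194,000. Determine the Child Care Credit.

$3,360

Child Care Credit: income exceeds $184,500 by $9,500, which is 24 full-or-partial $400 increments; reduction = 24 × $120 = $2,880, leaving $3,360.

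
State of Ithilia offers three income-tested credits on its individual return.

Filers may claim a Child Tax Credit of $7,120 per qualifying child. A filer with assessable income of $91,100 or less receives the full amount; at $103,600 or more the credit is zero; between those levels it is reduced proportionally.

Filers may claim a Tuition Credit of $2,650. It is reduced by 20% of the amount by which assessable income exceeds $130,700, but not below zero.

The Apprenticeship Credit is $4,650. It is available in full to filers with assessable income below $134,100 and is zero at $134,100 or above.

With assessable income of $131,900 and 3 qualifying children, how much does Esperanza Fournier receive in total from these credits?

$7,060

Child Tax Credit: base = 3 × $7,120 = $21,360. $131,900 is at or above $103,600, so the credit is $0.
Tuition Credit: 20% of the $1,200 excess over $130,700 is $240; credit = $2,650 − $240 = $2,410.
Apprenticeship Credit: $131,900 is below the $134,100 cutoff, so the full $4,650 applies.
Total: $0 + $2,410 + $4,650 = $7,060.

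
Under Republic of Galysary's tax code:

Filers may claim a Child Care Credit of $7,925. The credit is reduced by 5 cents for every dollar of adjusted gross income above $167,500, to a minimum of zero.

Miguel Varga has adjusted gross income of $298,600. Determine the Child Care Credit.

Child Care Credit: 5% of the $131,100 excess over $167,500 is $6,555; credit = $7,925 − $6,555 = $1,370.

$1,370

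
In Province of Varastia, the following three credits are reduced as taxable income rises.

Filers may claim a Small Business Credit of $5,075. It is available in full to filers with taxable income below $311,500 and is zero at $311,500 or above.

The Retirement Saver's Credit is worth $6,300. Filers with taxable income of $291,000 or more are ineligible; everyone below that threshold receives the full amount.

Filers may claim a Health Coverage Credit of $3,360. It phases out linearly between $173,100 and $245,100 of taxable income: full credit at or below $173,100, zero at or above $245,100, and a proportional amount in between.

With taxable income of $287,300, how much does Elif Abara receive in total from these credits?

Small Business Credit: $287,300 is below the $311,500 cutoff, so the full $5,075 applies.
Retirement Saver's Credit: $287,300 is below the $291,000 cutoff, so the full $6,300 applies.
Health Coverage Credit: $287,300 is at or above $245,100, so the credit is $0.
Total: $5,075 + $6,300 + $0 = $11,375.

$11,375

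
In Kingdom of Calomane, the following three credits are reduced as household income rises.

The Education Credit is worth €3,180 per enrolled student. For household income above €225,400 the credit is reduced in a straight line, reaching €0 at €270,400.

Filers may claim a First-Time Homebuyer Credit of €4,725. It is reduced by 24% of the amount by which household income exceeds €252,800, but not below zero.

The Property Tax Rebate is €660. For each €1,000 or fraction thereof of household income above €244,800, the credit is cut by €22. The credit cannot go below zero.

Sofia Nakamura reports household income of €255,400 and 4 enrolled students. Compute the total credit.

€8,759

Education Credit: base = 4 × €3,180 = €12,720. €255,400 is €30,000 into a €45,000 phase-out range, leaving 15,000/45,000 of the credit: €12,720 × 15,000/45,000 = €4,240.
First-Time Homebuyer Credit: 24% of the €2,600 excess over €252,800 is €624; credit = €4,725 − €624 = €4,101.
Property Tax Rebate: income exceeds €244,800 by €10,600, which is 11 full-or-partial €1,000 increments; reduction = 11 × €22 = €242, leaving €418.
Total: €4,240 + €4,101 + €418 = €8,759.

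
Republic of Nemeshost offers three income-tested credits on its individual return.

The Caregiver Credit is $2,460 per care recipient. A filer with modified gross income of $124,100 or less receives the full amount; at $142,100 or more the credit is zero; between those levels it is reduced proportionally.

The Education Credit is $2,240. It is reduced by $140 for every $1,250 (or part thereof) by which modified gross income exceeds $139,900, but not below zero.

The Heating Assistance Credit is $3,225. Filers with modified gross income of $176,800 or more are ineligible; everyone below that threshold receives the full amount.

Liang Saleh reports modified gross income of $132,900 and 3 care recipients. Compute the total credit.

$9,237

Caregiver Credit: base = 3 × $2,460 = $7,380. $132,900 is $8,800 into a $18,000 phase-out range, leaving 9,200/18,000 of the credit: $7,380 × 9,200/18,000 = $3,772.
Education Credit: $132,900 is at or below the $139,900 threshold, so the full $2,240 applies.
Heating Assistance Credit: $132,900 is below the $176,800 cutoff, so the full $3,225 applies.
Total: $3,772 + $2,240 + $3,225 = $9,237.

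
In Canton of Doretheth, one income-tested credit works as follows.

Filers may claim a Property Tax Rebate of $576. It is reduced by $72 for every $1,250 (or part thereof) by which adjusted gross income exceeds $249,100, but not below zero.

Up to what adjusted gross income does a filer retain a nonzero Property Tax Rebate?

$257,850

After 7 increments the reduction is 7 × $72 = $504, leaving $72; one more increment wipes it out. Increment 7 ends at excess 7 × $1,250 = $8,750, so the highest qualifying income is $249,100 + $8,750 = $257,850.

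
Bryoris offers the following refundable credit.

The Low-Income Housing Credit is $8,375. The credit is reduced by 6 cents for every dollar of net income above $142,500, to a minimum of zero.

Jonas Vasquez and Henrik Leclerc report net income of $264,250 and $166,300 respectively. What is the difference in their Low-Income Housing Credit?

$5,877

Jonas ($264,250): Low-Income Housing Credit: 6% of the $121,750 excess over $142,500 is $7,305; credit = $8,375 − $7,305 = $1,070.
Henrik ($166,300): Low-Income Housing Credit: 6% of the $23,800 excess over $142,500 is $1,428; credit = $8,375 − $1,428 = $6,947.
Difference: |$1,070 − $6,947| = $5,877.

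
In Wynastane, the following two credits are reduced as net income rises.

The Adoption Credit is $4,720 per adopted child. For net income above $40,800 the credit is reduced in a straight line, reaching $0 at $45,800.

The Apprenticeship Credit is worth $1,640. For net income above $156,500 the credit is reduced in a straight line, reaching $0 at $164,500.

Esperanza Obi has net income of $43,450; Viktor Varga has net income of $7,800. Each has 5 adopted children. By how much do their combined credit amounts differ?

$12,508

Esperanza ($43,450): Adoption Credit: base = 5 × $4,720 = $23,600. $43,450 is $2,650 into a $5,000 phase-out range, leaving 2,350/5,000 of the credit: $23,600 × 2,350/5,000 = $11,092. Apprenticeship Credit: $43,450 is at or below the $156,500 threshold, so the full $1,640 applies. total $11,092 + $1,640 = $12,732
Viktor ($7,800): Adoption Credit: base = 5 × $4,720 = $23,600. $7,800 is at or below the $40,800 threshold, so the full $23,600 applies. Apprenticeship Credit: $7,800 is at or below the $156,500 threshold, so the full $1,640 applies. total $23,600 + $1,640 = $25,240
Difference: |$12,732 − $25,240| = $12,508.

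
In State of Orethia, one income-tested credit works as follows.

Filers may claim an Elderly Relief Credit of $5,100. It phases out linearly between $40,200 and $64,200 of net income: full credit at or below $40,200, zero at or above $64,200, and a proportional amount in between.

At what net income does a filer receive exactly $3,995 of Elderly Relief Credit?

$45,400

$3,995 is 3,995/5,100 of the full $5,100, so 1,105/5,100 of the $24,000 range has been used: income = $40,200 + $24,000 × 1,105/5,100 = $45,400.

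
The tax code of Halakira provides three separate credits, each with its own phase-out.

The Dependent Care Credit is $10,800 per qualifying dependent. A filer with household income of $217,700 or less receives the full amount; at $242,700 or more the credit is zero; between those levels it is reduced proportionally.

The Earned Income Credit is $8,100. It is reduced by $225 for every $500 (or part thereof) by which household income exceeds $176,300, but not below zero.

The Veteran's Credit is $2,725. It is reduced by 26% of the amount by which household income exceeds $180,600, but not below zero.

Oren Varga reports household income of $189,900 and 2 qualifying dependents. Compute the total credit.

Dependent Care Credit: base = 2 × $10,800 = $21,600. $189,900 is at or below the $217,700 threshold, so the full $21,600 applies.
Earned Income Credit: income exceeds $176,300 by $13,600, which is 28 full-or-partial $500 increments; reduction = 28 × $225 = $6,300, leaving $1,800.
Veteran's Credit: 26% of the $9,300 excess over $180,600 is $2,418; credit = $2,725 − $2,418 = $307.
Total: $21,600 + $1,800 + $307 = $23,707.

$23,707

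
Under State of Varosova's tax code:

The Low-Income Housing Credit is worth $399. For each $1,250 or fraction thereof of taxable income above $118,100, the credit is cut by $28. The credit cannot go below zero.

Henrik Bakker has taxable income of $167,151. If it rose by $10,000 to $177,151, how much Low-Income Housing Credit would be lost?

At $167,151 — income exceeds $118,100 by $49,051 → 40 increments × $28 = $1,120 ≥ base, so the credit is $0.
At $177,151 — income exceeds $118,100 by $59,051 → 48 increments × $28 = $1,344 ≥ base, so the credit is $0.
Lost: $0 − $0 = $0.

$0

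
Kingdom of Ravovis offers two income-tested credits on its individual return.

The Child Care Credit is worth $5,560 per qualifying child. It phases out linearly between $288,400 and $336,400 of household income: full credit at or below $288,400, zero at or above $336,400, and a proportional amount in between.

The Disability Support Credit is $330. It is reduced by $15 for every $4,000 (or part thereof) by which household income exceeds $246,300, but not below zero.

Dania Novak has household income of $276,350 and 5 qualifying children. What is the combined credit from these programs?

Child Care Credit: base = 5 × $5,560 = $27,800. $276,350 is at or below the $288,400 threshold, so the full $27,800 applies.
Disability Support Credit: income exceeds $246,300 by $30,050, which is 8 full-or-partial $4,000 increments; reduction = 8 × $15 = $120, leaving $210.
Total: $27,800 + $210 = $28,010.

$28,010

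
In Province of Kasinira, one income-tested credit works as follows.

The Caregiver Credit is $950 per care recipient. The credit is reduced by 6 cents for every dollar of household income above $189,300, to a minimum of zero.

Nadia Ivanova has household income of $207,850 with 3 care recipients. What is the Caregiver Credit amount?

Caregiver Credit: base = 3 × $950 = $2,850. 6% of the $18,550 excess over $189,300 is $1,113; credit = $2,850 − $1,113 = $1,737.

$1,737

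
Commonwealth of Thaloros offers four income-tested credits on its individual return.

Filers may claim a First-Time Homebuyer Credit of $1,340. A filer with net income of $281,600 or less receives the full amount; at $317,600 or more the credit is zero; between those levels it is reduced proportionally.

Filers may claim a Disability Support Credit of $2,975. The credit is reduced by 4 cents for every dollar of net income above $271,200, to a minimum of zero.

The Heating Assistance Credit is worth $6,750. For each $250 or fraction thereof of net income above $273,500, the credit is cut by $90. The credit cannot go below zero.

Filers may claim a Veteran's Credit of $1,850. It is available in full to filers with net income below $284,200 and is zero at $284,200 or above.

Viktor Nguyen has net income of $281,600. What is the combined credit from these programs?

First-Time Homebuyer Credit: $281,600 is at or below the $281,600 threshold, so the full $1,340 applies.
Disability Support Credit: 4% of the $10,400 excess over $271,200 is $416; credit = $2,975 − $416 = $2,559.
Heating Assistance Credit: income exceeds $273,500 by $8,100, which is 33 full-or-partial $250 increments; reduction = 33 × $90 = $2,970, leaving $3,780.
Veteran's Credit: $281,600 is below the $284,200 cutoff, so the full $1,850 applies.
Total: $1,340 + $2,559 + $3,780 + $1,850 = $9,529.

$9,529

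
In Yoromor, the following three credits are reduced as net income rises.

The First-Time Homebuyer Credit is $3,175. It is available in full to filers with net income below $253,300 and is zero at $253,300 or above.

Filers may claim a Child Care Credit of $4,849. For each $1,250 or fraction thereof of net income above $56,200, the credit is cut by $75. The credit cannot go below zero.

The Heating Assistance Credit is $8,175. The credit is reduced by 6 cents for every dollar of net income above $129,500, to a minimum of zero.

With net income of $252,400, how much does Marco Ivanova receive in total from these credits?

$3,976

First-Time Homebuyer Credit: $252,400 is below the $253,300 cutoff, so the full $3,175 applies.
Child Care Credit: income exceeds $56,200 by $196,200 → 157 increments × $75 = $11,775 ≥ base, so the credit is $0.
Heating Assistance Credit: 6% of the $122,900 excess over $129,500 is $7,374; credit = $8,175 − $7,374 = $801.
Total: $3,175 + $0 + $801 = $3,976.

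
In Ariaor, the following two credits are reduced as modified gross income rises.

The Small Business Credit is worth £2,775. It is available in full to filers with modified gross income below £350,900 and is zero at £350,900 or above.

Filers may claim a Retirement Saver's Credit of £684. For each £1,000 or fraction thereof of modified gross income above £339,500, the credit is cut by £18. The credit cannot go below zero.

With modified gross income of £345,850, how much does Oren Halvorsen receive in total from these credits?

Small Business Credit: £345,850 is below the £350,900 cutoff, so the full £2,775 applies.
Retirement Saver's Credit: income exceeds £339,500 by £6,350, which is 7 full-or-partial £1,000 increments; reduction = 7 × £18 = £126, leaving £558.
Total: £2,775 + £558 = £3,333.

£3,333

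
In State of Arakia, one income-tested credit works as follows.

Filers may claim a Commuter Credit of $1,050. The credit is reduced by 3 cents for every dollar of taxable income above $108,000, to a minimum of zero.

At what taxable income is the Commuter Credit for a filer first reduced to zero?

The credit falls by 3% of each dollar above $108,000, so it reaches zero when the excess is $1,050 / 3% = $35,000: income = $108,000 + $35,000 = $143,000.

$143,000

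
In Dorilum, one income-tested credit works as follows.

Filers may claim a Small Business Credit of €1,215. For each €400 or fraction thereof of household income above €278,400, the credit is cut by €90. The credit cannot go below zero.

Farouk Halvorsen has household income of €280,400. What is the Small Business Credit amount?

Small Business Credit: income exceeds €278,400 by €2,000, which is 5 full-or-partial €400 increments; reduction = 5 × €90 = €450, leaving €765.

€765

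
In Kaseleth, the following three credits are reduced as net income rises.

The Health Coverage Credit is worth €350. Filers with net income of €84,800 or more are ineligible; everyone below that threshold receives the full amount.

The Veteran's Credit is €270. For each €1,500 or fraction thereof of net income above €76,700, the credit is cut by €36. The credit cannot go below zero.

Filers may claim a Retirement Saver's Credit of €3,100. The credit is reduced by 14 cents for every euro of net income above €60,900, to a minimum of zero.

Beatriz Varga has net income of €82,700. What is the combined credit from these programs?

Health Coverage Credit: €82,700 is below the €84,800 cutoff, so the full €350 applies.
Veteran's Credit: income exceeds €76,700 by €6,000, which is 4 full-or-partial €1,500 increments; reduction = 4 × €36 = €144, leaving €126.
Retirement Saver's Credit: 14% of the €21,800 excess over €60,900 is €3,052; credit = €3,100 − €3,052 = €48.
Total: €350 + €126 + €48 = €524.

€524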